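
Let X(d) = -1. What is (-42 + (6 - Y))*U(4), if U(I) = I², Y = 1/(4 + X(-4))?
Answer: -1744/3 ≈ -581.33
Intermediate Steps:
Y = ⅓ (Y = 1/(4 - 1) = 1/3 = ⅓ ≈ 0.33333)
(-42 + (6 - Y))*U(4) = (-42 + (6 - 1*⅓))*4² = (-42 + (6 - ⅓))*16 = (-42 + 17/3)*16 = -109/3*16 = -1744/3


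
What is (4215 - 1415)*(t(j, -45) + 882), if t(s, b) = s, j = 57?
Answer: 2629200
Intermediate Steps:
(4215 - 1415)*(t(j, -45) + 882) = (4215 - 1415)*(57 + 882) = 2800*939 = 2629200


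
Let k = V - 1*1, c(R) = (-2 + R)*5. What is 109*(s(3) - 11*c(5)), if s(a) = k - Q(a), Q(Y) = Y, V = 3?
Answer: -18094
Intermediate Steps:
c(R) = -10 + 5*R
k = 2 (k = 3 - 1*1 = 3 - 1 = 2)
s(a) = 2 - a
109*(s(3) - 11*c(5)) = 109*((2 - 1*3) - 11*(-10 + 5*5)) = 109*((2 - 3) - 11*(-10 + 25)) = 109*(-1 - 11*15) = 109*(-1 - 165) = 109*(-166) = -18094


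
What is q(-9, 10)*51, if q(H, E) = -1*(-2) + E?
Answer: 612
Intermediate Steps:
q(H, E) = 2 + E
q(-9, 10)*51 = (2 + 10)*51 = 12*51 = 612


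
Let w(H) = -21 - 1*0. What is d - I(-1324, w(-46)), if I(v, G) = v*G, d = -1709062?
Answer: -1736866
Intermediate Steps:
w(H) = -21 (w(H) = -21 + 0 = -21)
I(v, G) = G*v
d - I(-1324, w(-46)) = -1709062 - (-21)*(-1324) = -1709062 - 1*27804 = -1709062 - 27804 = -1736866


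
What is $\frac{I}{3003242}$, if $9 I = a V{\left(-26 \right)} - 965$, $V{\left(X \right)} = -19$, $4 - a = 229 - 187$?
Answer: $- \frac{27}{3003242} \approx -8.9903 \cdot 10^{-6}$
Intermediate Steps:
$a = -38$ ($a = 4 - \left(229 - 187\right) = 4 - 42 = -38$)
$I = -27$ ($I = \frac{\left(-38\right) \left(-19\right) - 965}{9} = \frac{722 - 965}{9} = \frac{1}{9} \left(-243\right) = -27$)
$\frac{I}{3003242} = - \frac{27}{3003242}$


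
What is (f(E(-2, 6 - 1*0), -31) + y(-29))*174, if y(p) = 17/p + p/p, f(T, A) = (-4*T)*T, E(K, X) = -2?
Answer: -2712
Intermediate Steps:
f(T, A) = -4*T²
y(p) = 1 + 17/p (y(p) = 17/p + 1 = 1 + 17/p)
(f(E(-2, 6 - 1*0), -31) + y(-29))*174 = (-4*(-2)² + (17 - 29)/(-29))*174 = (-4*4 - 1/29*(-12))*174 = (-16 + 12/29)*174 = -452/29*174 = -2712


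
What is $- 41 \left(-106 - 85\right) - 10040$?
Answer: $-2209$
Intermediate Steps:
$- 41 \left(-106 - 85\right) - 10040 = \left(-41\right) \left(-191\right) - 10040 = 7831 - 10040 = -2209$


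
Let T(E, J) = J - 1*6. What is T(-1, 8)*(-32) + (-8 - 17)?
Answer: -89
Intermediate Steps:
T(E, J) = -6 + J (T(E, J) = J - 6 = -6 + J)
T(-1, 8)*(-32) + (-8 - 17) = (-6 + 8)*(-32) + (-8 - 17) = 2*(-32) - 25 = -64 - 25 = -89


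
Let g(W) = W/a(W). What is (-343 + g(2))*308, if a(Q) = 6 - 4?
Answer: -105336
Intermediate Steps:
a(Q) = 2
g(W) = W/2
(-343 + g(2))*308 = (-343 + (½)*2)*308 = (-343 + 1)*308 = -342*308 = -105336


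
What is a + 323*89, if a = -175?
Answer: 28572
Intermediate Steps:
a + 323*89 = -175 + 323*89 = -175 + 28747 = 28572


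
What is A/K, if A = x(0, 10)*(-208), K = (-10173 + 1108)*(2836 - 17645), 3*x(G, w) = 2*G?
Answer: 0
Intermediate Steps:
x(G, w) = 2*G/3 (x(G, w) = (2*G)/3 = 2*G/3)
K = 134243585 (K = -9065*(-14809) = 134243585)
A = 0 (A = ((⅔)*0)*(-208) = 0*(-208) = 0)
A/K = 0/134243585 = 0*(1/134243585) = 0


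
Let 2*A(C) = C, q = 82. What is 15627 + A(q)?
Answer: 15668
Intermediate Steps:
A(C) = C/2
15627 + A(q) = 15627 + (½)*82 = 15627 + 41 = 15668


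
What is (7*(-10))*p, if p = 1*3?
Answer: -210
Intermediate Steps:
p = 3
(7*(-10))*p = (7*(-10))*3 = -70*3 = -210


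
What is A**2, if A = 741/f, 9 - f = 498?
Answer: 61009/26569 ≈ 2.2962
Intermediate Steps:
f = -489 (f = 9 - 1*498 = 9 - 498 = -489)
A = -247/163 (A = 741/(-489) = 741*(-1/489) = -247/163 ≈ -1.5153)
A**2 = (-247/163)**2 = 61009/26569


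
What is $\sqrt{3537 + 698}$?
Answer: $11 \sqrt{35} \approx 65.077$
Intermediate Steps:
$\sqrt{3537 + 698} = \sqrt{4235} = 11 \sqrt{35}$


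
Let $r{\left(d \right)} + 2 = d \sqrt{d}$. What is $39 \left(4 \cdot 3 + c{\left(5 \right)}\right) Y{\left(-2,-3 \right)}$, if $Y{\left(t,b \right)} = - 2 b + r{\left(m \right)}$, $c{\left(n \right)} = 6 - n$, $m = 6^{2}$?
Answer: $111540$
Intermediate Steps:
$m = 36$
$r{\left(d \right)} = -2 + d^{\frac{3}{2}}$ ($r{\left(d \right)} = -2 + d \sqrt{d} = -2 + d^{\frac{3}{2}}$)
$Y{\left(t,b \right)} = 214 - 2 b$ ($Y{\left(t,b \right)} = - 2 b - \left(2 - 36^{\frac{3}{2}}\right) = - 2 b + \left(-2 + 216\right) = - 2 b + 214 = 214 - 2 b$)
$39 \left(4 \cdot 3 + c{\left(5 \right)}\right) Y{\left(-2,-3 \right)} = 39 \left(4 \cdot 3 + \left(6 - 5\right)\right) \left(214 - -6\right) = 39 \left(12 + \left(6 - 5\right)\right) \left(214 + 6\right) = 39 \left(12 + 1\right) 220 = 39 \cdot 13 \cdot 220 = 507 \cdot 220 = 111540$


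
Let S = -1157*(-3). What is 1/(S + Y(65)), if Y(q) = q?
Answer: 1/3536 ≈ 0.00028281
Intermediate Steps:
S = 3471
1/(S + Y(65)) = 1/(3471 + 65) = 1/3536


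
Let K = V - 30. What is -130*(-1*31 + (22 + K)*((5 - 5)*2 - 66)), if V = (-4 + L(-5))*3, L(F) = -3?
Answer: -244790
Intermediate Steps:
V = -21 (V = (-4 - 3)*3 = -7*3 = -21)
K = -51 (K = -21 - 30 = -51)
-130*(-1*31 + (22 + K)*((5 - 5)*2 - 66)) = -130*(-1*31 + (22 - 51)*((5 - 5)*2 - 66)) = -130*(-31 - 29*(0*2 - 66)) = -130*(-31 - 29*(0 - 66)) = -130*(-31 - 29*(-66)) = -130*(-31 + 1914) = -130*1883 = -244790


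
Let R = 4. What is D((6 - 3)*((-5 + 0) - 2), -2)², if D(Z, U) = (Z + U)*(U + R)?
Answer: 2116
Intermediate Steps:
D(Z, U) = (4 + U)*(U + Z) (D(Z, U) = (Z + U)*(U + 4) = (U + Z)*(4 + U) = (4 + U)*(U + Z))
D((6 - 3)*((-5 + 0) - 2), -2)² = ((-2)² + 4*(-2) + 4*((6 - 3)*((-5 + 0) - 2)) - 2*(6 - 3)*((-5 + 0) - 2))² = (4 - 8 + 4*(3*(-5 - 2)) - 6*(-5 - 2))² = (4 - 8 + 4*(3*(-7)) - 6*(-7))² = (4 - 8 + 4*(-21) - 2*(-21))² = (4 - 8 - 84 + 42)² = (-46)² = 2116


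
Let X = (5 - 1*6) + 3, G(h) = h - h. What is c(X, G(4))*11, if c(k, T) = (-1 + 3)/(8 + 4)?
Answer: 11/6 ≈ 1.8333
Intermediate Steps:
G(h) = 0
X = 2 (X = (5 - 6) + 3 = -1 + 3 = 2)
c(k, T) = ⅙ (c(k, T) = 2/12 = 2*(1/12) = ⅙)
c(X, G(4))*11 = (⅙)*11 = 11/6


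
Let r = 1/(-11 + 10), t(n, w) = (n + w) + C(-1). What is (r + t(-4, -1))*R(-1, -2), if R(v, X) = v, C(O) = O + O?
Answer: 8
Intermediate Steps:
C(O) = 2*O
t(n, w) = -2 + n + w (t(n, w) = (n + w) + 2*(-1) = (n + w) - 2 = -2 + n + w)
r = -1 (r = 1/(-1) = -1)
(r + t(-4, -1))*R(-1, -2) = (-1 + (-2 - 4 - 1))*(-1) = (-1 - 7)*(-1) = -8*(-1) = 8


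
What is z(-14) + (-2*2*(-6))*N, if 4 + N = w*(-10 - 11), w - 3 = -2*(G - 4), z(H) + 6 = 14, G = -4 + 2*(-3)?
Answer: -15712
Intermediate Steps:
G = -10 (G = -4 - 6 = -10)
z(H) = 8 (z(H) = -6 + 14 = 8)
w = 31 (w = 3 - 2*(-10 - 4) = 3 - 2*(-14) = 3 + 28 = 31)
N = -655 (N = -4 + 31*(-10 - 11) = -4 + 31*(-21) = -4 - 651 = -655)
z(-14) + (-2*2*(-6))*N = 8 + (-2*2*(-6))*(-655) = 8 - 4*(-6)*(-655) = 8 + 24*(-655) = 8 - 15720 = -15712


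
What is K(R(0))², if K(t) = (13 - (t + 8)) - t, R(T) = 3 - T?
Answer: 1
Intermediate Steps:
K(t) = 5 - 2*t (K(t) = (13 - (8 + t)) - t = (13 + (-8 - t)) - t = (5 - t) - t = 5 - 2*t)
K(R(0))² = (5 - 2*(3 - 1*0))² = (5 - 2*(3 + 0))² = (5 - 2*3)² = (5 - 6)² = (-1)² = 1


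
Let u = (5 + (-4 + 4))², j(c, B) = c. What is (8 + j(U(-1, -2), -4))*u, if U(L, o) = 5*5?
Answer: 825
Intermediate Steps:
U(L, o) = 25
u = 25 (u = (5 + 0)² = 5² = 25)
(8 + j(U(-1, -2), -4))*u = (8 + 25)*25 = 33*25 = 825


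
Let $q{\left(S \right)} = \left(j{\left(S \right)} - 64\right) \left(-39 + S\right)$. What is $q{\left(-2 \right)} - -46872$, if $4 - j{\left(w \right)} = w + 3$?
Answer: $49373$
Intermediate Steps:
$j{\left(w \right)} = 1 - w$ ($j{\left(w \right)} = 4 - \left(w + 3\right) = 4 - \left(3 + w\right) = 1 - w$)
$q{\left(S \right)} = \left(-63 - S\right) \left(-39 + S\right)$ ($q{\left(S \right)} = \left(\left(1 - S\right) - 64\right) \left(-39 + S\right) = \left(-63 - S\right) \left(-39 + S\right)$)
$q{\left(-2 \right)} - -46872 = \left(2457 - \left(-2\right)^{2} - -48\right) - -46872 = \left(2457 - 4 + 48\right) + 46872 = 2501 + 46872 = 49373$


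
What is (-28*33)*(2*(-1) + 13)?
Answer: -10164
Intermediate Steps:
(-28*33)*(2*(-1) + 13) = -924*(-2 + 13) = -924*11 = -10164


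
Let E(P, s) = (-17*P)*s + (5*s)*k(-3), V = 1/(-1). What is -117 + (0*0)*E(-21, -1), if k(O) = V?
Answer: -117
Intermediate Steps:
V = -1 (V = 1*(-1) = -1)
k(O) = -1
E(P, s) = -5*s - 17*P*s (E(P, s) = (-17*P)*s + (5*s)*(-1) = -17*P*s - 5*s = -5*s - 17*P*s)
-117 + (0*0)*E(-21, -1) = -117 + (0*0)*(-1*(-1)*(5 + 17*(-21))) = -117 + 0*(-1*(-1)*(5 - 357)) = -117 + 0*(-1*(-1)*(-352)) = -117 + 0*(-352) = -117 + 0 = -117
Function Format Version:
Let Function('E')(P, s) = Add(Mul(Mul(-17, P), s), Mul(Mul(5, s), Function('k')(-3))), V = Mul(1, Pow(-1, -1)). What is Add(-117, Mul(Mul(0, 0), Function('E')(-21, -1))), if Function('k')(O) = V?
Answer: -117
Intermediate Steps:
V = -1 (V = Mul(1, -1) = -1)
Function('k')(O) = -1
Function('E')(P, s) = Add(Mul(-5, s), Mul(-17, P, s)) (Function('E')(P, s) = Add(Mul(Mul(-17, P), s), Mul(Mul(5, s), -1)) = Add(Mul(-17, P, s), Mul(-5, s)) = Add(Mul(-5, s), Mul(-17, P, s)))
Add(-117, Mul(Mul(0, 0), Function('E')(-21, -1))) = Add(-117, Mul(Mul(0, 0), Mul(-1, -1, Add(5, Mul(17, -21))))) = Add(-117, Mul(0, Mul(-1, -1, Add(5, -357)))) = Add(-117, Mul(0, Mul(-1, -1, -352))) = Add(-117, Mul(0, -352)) = Add(-117, 0) = -117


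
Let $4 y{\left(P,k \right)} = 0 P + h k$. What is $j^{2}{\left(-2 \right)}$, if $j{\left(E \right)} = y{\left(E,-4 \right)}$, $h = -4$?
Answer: $16$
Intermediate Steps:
$y{\left(P,k \right)} = - k$ ($y{\left(P,k \right)} = \frac{0 P - 4 k}{4} = \frac{0 - 4 k}{4} = \frac{\left(-4\right) k}{4} = - k$)
$j{\left(E \right)} = 4$ ($j{\left(E \right)} = \left(-1\right) \left(-4\right) = 4$)
$j^{2}{\left(-2 \right)} = 4^{2} = 16$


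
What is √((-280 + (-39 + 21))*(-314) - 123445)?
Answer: I*√29873 ≈ 172.84*I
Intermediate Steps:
√((-280 + (-39 + 21))*(-314) - 123445) = √((-280 - 18)*(-314) - 123445) = √(-298*(-314) - 123445) = √(93572 - 123445) = √(-29873) = I*√29873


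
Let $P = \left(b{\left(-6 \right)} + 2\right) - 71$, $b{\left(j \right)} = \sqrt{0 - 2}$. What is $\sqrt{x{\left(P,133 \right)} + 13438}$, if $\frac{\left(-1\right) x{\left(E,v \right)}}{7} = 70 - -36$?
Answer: $46 \sqrt{6} \approx 112.68$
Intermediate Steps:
$b{\left(j \right)} = i \sqrt{2}$ ($b{\left(j \right)} = \sqrt{-2} = i \sqrt{2}$)
$P = -69 + i \sqrt{2}$ ($P = \left(i \sqrt{2} + 2\right) - 71 = \left(2 + i \sqrt{2}\right) - 71 = -69 + i \sqrt{2} \approx -69.0 + 1.4142 i$)
$x{\left(E,v \right)} = -742$ ($x{\left(E,v \right)} = - 7 \left(70 - -36\right) = - 7 \left(70 + 36\right) = \left(-7\right) 106 = -742$)
$\sqrt{x{\left(P,133 \right)} + 13438} = \sqrt{-742 + 13438} = \sqrt{12696} = 46 \sqrt{6}$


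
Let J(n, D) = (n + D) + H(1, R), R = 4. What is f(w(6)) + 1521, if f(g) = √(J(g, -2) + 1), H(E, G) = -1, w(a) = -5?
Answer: 1521 + I*√7 ≈ 1521.0 + 2.6458*I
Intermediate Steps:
J(n, D) = -1 + D + n (J(n, D) = (n + D) - 1 = (D + n) - 1 = -1 + D + n)
f(g) = √(-2 + g) (f(g) = √((-1 - 2 + g) + 1) = √((-3 + g) + 1) = √(-2 + g))
f(w(6)) + 1521 = √(-2 - 5) + 1521 = √(-7) + 1521 = I*√7 + 1521 = 1521 + I*√7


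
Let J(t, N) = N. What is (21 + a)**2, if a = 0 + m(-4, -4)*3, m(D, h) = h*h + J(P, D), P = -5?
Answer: 3249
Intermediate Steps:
m(D, h) = D + h**2 (m(D, h) = h*h + D = h**2 + D = D + h**2)
a = 36 (a = 0 + (-4 + (-4)**2)*3 = 0 + (-4 + 16)*3 = 0 + 12*3 = 0 + 36 = 36)
(21 + a)**2 = (21 + 36)**2 = 57**2 = 3249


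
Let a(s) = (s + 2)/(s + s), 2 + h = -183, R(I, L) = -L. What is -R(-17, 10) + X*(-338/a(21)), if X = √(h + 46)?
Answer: 10 - 14196*I*√139/23 ≈ 10.0 - 7276.9*I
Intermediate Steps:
h = -185 (h = -2 - 183 = -185)
X = I*√139 (X = √(-185 + 46) = √(-139) = I*√139 ≈ 11.79*I)
a(s) = (2 + s)/(2*s) (a(s) = (2 + s)/((2*s)) = (2 + s)*(1/(2*s)) = (2 + s)/(2*s))
-R(-17, 10) + X*(-338/a(21)) = -(-1)*10 + (I*√139)*(-338*42/(2 + 21)) = -1*(-10) + (I*√139)*(-338/((½)*(1/21)*23)) = 10 + (I*√139)*(-338/23/42) = 10 + (I*√139)*(-338*42/23) = 10 + (I*√139)*(-14196/23) = 10 - 14196*I*√139/23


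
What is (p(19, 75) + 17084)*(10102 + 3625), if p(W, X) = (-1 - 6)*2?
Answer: 234319890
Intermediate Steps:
p(W, X) = -14 (p(W, X) = -7*2 = -14)
(p(19, 75) + 17084)*(10102 + 3625) = (-14 + 17084)*(10102 + 3625) = 17070*13727 = 234319890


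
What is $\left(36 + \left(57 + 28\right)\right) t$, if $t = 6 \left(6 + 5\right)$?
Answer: $7986$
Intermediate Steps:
$t = 66$ ($t = 6 \cdot 11 = 66$)
$\left(36 + \left(57 + 28\right)\right) t = \left(36 + \left(57 + 28\right)\right) 66 = \left(36 + 85\right) 66 = 121 \cdot 66 = 7986$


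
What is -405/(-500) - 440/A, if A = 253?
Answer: -2137/2300 ≈ -0.92913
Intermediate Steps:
-405/(-500) - 440/A = -405/(-500) - 440/253 = -405*(-1/500) - 440*1/253 = 81/100 - 40/23 = -2137/2300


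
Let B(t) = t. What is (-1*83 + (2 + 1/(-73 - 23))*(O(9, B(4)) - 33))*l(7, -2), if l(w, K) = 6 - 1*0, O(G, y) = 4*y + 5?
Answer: -2565/4 ≈ -641.25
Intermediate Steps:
O(G, y) = 5 + 4*y
l(w, K) = 6 (l(w, K) = 6 + 0 = 6)
(-1*83 + (2 + 1/(-73 - 23))*(O(9, B(4)) - 33))*l(7, -2) = (-1*83 + (2 + 1/(-73 - 23))*((5 + 4*4) - 33))*6 = (-83 + (2 + 1/(-96))*((5 + 16) - 33))*6 = (-83 + (2 - 1/96)*(21 - 33))*6 = (-83 + (191/96)*(-12))*6 = (-83 - 191/8)*6 = -855/8*6 = -2565/4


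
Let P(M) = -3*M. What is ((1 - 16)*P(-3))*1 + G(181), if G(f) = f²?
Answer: 32626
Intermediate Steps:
((1 - 16)*P(-3))*1 + G(181) = ((1 - 16)*(-3*(-3)))*1 + 181² = -15*9*1 + 32761 = -135*1 + 32761 = -135 + 32761 = 32626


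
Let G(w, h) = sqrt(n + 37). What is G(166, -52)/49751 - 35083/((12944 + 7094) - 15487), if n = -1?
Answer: -1745387027/226416801 ≈ -7.7087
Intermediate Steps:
G(w, h) = 6 (G(w, h) = sqrt(-1 + 37) = sqrt(36) = 6)
G(166, -52)/49751 - 35083/((12944 + 7094) - 15487) = 6/49751 - 35083/((12944 + 7094) - 15487) = 6*(1/49751) - 35083/(20038 - 15487) = 6/49751 - 35083/4551 = -1745387027/226416801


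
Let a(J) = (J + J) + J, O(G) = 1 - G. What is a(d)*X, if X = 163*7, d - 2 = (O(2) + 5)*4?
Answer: 61614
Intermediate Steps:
d = 18 (d = 2 + ((1 - 1*2) + 5)*4 = 2 + ((1 - 2) + 5)*4 = 2 + (-1 + 5)*4 = 2 + 4*4 = 2 + 16 = 18)
a(J) = 3*J (a(J) = 2*J + J = 3*J)
X = 1141
a(d)*X = (3*18)*1141 = 54*1141 = 61614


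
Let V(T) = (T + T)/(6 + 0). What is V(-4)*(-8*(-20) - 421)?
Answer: 348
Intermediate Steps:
V(T) = T/3 (V(T) = (2*T)/6 = (2*T)*(⅙) = T/3)
V(-4)*(-8*(-20) - 421) = ((⅓)*(-4))*(-8*(-20) - 421) = -4*(160 - 421)/3 = -4/3*(-261) = 348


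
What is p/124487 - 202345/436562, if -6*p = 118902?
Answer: -33840671169/54346293694 ≈ -0.62269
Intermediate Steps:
p = -19817 (p = -⅙*118902 = -19817)
p/124487 - 202345/436562 = -19817/124487 - 202345/436562 = -33840671169/54346293694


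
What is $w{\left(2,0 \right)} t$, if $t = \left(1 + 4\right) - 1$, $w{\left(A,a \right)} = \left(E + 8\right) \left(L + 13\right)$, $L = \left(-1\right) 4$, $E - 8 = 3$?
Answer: $684$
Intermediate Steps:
$E = 11$ ($E = 8 + 3 = 11$)
$L = -4$
$w{\left(A,a \right)} = 171$ ($w{\left(A,a \right)} = \left(11 + 8\right) \left(-4 + 13\right) = 19 \cdot 9 = 171$)
$t = 4$ ($t = 5 - 1 = 4$)
$w{\left(2,0 \right)} t = 171 \cdot 4 = 684$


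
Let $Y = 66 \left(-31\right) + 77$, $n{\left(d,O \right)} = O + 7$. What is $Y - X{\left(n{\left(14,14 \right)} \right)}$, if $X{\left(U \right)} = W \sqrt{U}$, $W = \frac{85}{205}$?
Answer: $-1969 - \frac{17 \sqrt{21}}{41} \approx -1970.9$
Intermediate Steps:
$n{\left(d,O \right)} = 7 + O$
$Y = -1969$ ($Y = -2046 + 77 = -1969$)
$W = \frac{17}{41}$ ($W = 85 \cdot \frac{1}{205} = \frac{17}{41} \approx 0.41463$)
$X{\left(U \right)} = \frac{17 \sqrt{U}}{41}$
$Y - X{\left(n{\left(14,14 \right)} \right)} = -1969 - \frac{17 \sqrt{7 + 14}}{41} = -1969 - \frac{17 \sqrt{21}}{41}$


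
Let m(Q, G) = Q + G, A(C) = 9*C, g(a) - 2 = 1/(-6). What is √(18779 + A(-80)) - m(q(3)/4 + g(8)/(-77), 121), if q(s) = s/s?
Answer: -10183/84 + √18059 ≈ 13.158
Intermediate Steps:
g(a) = 11/6 (g(a) = 2 + 1/(-6) = 2 - ⅙ = 11/6)
q(s) = 1
m(Q, G) = G + Q
√(18779 + A(-80)) - m(q(3)/4 + g(8)/(-77), 121) = √(18779 + 9*(-80)) - (121 + (1/4 + (11/6)/(-77))) = √(18779 - 720) - (121 + (1*(¼) + (11/6)*(-1/77))) = √18059 - (121 + (¼ - 1/42)) = √18059 - (121 + 19/84) = √18059 - 1*10183/84 = √18059 - 10183/84 = -10183/84 + √18059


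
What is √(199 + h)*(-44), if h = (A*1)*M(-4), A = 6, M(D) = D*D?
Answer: -44*√295 ≈ -755.72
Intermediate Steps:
M(D) = D²
h = 96 (h = (6*1)*(-4)² = 6*16 = 96)
√(199 + h)*(-44) = √(199 + 96)*(-44) = √295*(-44) = -44*√295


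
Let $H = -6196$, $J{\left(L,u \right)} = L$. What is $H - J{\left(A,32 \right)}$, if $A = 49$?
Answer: $-6245$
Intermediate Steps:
$H - J{\left(A,32 \right)} = -6196 - 49 = -6245$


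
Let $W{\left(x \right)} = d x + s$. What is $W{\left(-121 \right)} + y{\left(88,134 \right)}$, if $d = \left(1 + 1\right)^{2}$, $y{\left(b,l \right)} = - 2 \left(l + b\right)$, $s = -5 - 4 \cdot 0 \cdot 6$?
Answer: $-933$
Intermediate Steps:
$s = -5$ ($s = -5 - 0 = -5 + 0 = -5$)
$y{\left(b,l \right)} = - 2 b - 2 l$ ($y{\left(b,l \right)} = - 2 \left(b + l\right) = - 2 b - 2 l$)
$d = 4$ ($d = 2^{2} = 4$)
$W{\left(x \right)} = -5 + 4 x$ ($W{\left(x \right)} = 4 x - 5 = -5 + 4 x$)
$W{\left(-121 \right)} + y{\left(88,134 \right)} = \left(-5 + 4 \left(-121\right)\right) - 444 = \left(-5 - 484\right) - 444 = -489 - 444 = -933$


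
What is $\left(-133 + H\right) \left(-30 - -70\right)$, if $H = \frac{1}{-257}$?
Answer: $- \frac{1367280}{257} \approx -5320.2$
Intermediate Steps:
$H = - \frac{1}{257} \approx -0.0038911$
$\left(-133 + H\right) \left(-30 - -70\right) = \left(-133 - \frac{1}{257}\right) \left(-30 - -70\right) = - \frac{34182 \left(-30 + 70\right)}{257} = \left(- \frac{34182}{257}\right) 40 = - \frac{1367280}{257}$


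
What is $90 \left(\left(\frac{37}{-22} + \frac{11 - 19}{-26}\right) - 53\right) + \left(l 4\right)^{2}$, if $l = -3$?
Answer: $- \frac{679203}{143} \approx -4749.7$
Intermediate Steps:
$90 \left(\left(\frac{37}{-22} + \frac{11 - 19}{-26}\right) - 53\right) + \left(l 4\right)^{2} = 90 \left(\left(\frac{37}{-22} + \frac{11 - 19}{-26}\right) - 53\right) + \left(\left(-3\right) 4\right)^{2} = 90 \left(\left(37 \left(- \frac{1}{22}\right) + \left(11 - 19\right) \left(- \frac{1}{26}\right)\right) - 53\right) + \left(-12\right)^{2} = 90 \left(\left(- \frac{37}{22} - - \frac{4}{13}\right) - 53\right) + 144 = 90 \left(\left(- \frac{37}{22} + \frac{4}{13}\right) - 53\right) + 144 = 90 \left(- \frac{393}{286} - 53\right) + 144 = 90 \left(- \frac{15551}{286}\right) + 144 = - \frac{699795}{143} + 144 = - \frac{679203}{143}$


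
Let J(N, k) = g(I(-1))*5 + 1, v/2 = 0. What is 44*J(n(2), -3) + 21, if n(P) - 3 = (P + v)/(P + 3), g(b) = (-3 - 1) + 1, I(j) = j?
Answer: -595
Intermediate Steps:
v = 0 (v = 2*0 = 0)
g(b) = -3 (g(b) = -4 + 1 = -3)
n(P) = 3 + P/(3 + P) (n(P) = 3 + (P + 0)/(P + 3) = 3 + P/(3 + P))
J(N, k) = -14 (J(N, k) = -3*5 + 1 = -15 + 1 = -14)
44*J(n(2), -3) + 21 = 44*(-14) + 21 = -616 + 21 = -595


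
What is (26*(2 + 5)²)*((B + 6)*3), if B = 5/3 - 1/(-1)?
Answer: 33124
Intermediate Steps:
B = 8/3 (B = 5*(⅓) - 1*(-1) = 5/3 + 1 = 8/3 ≈ 2.6667)
(26*(2 + 5)²)*((B + 6)*3) = (26*(2 + 5)²)*((8/3 + 6)*3) = (26*7²)*((26/3)*3) = (26*49)*26 = 1274*26 = 33124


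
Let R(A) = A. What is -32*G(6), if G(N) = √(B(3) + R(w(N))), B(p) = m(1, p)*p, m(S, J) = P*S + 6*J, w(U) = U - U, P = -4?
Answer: -32*√42 ≈ -207.38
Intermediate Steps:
w(U) = 0
m(S, J) = -4*S + 6*J
B(p) = p*(-4 + 6*p) (B(p) = (-4*1 + 6*p)*p = (-4 + 6*p)*p = p*(-4 + 6*p))
G(N) = √42 (G(N) = √(2*3*(-2 + 3*3) + 0) = √(2*3*(-2 + 9) + 0) = √(2*3*7 + 0) = √(42 + 0) = √42)
-32*G(6) = -32*√42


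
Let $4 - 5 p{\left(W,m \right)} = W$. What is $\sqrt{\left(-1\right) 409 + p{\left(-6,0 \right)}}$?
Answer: $i \sqrt{407} \approx 20.174 i$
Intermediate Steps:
$p{\left(W,m \right)} = \frac{4}{5} - \frac{W}{5}$
$\sqrt{\left(-1\right) 409 + p{\left(-6,0 \right)}} = \sqrt{\left(-1\right) 409 + \left(\frac{4}{5} - - \frac{6}{5}\right)} = \sqrt{-409 + \left(\frac{4}{5} + \frac{6}{5}\right)} = \sqrt{-409 + 2} = \sqrt{-407} = i \sqrt{407}$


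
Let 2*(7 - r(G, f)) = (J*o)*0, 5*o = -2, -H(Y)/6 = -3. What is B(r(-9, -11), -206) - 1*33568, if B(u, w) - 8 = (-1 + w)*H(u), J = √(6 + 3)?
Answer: -37286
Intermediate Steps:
J = 3 (J = √9 = 3)
H(Y) = 18 (H(Y) = -6*(-3) = 18)
o = -⅖ (o = (⅕)*(-2) = -⅖ ≈ -0.40000)
r(G, f) = 7 (r(G, f) = 7 - 3*(-⅖)*0/2 = 7 - (-3)*0/5 = 7 - ½*0 = 7 + 0 = 7)
B(u, w) = -10 + 18*w (B(u, w) = 8 + (-1 + w)*18 = 8 + (-18 + 18*w) = -10 + 18*w)
B(r(-9, -11), -206) - 1*33568 = (-10 + 18*(-206)) - 1*33568 = (-10 - 3708) - 33568 = -3718 - 33568 = -37286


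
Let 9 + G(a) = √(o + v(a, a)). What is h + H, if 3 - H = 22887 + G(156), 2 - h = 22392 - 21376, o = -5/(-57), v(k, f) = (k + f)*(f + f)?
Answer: -23889 - 7*√6454509/57 ≈ -24201.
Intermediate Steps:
v(k, f) = 2*f*(f + k) (v(k, f) = (f + k)*(2*f) = 2*f*(f + k))
o = 5/57 (o = -5*(-1/57) = 5/57 ≈ 0.087719)
h = -1014 (h = 2 - (22392 - 21376) = 2 - 1*1016 = 2 - 1016 = -1014)
G(a) = -9 + √(5/57 + 4*a²) (G(a) = -9 + √(5/57 + 2*a*(a + a)) = -9 + √(5/57 + 2*a*(2*a)) = -9 + √(5/57 + 4*a²))
H = -22875 - 7*√6454509/57 (H = 3 - (22887 + (-9 + √(285 + 12996*156²)/57)) = 3 - (22887 + (-9 + √(285 + 12996*24336)/57)) = 3 - (22887 + (-9 + √(285 + 316270656)/57)) = 3 - (22887 + (-9 + √316270941/57)) = 3 - (22887 + (-9 + (7*√6454509)/57)) = 3 - (22887 + (-9 + 7*√6454509/57)) = 3 - (22878 + 7*√6454509/57) = 3 + (-22878 - 7*√6454509/57) = -22875 - 7*√6454509/57 ≈ -23187.)
h + H = -1014 + (-22875 - 7*√6454509/57) = -23889 - 7*√6454509/57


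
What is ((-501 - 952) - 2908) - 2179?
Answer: -6540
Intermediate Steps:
((-501 - 952) - 2908) - 2179 = (-1453 - 2908) - 2179 = -4361 - 2179 = -6540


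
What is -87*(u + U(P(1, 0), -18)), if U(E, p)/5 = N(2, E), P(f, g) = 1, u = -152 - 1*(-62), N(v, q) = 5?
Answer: 5655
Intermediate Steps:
u = -90 (u = -152 + 62 = -90)
U(E, p) = 25 (U(E, p) = 5*5 = 25)
-87*(u + U(P(1, 0), -18)) = -87*(-90 + 25) = -87*(-65) = 5655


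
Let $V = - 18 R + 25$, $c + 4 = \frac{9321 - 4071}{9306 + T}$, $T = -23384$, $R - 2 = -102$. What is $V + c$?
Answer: $\frac{12815394}{7039} \approx 1820.6$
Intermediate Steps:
$R = -100$ ($R = 2 - 102 = -100$)
$c = - \frac{30781}{7039}$ ($c = -4 + \frac{9321 - 4071}{9306 - 23384} = -4 + \frac{5250}{-14078} = -4 + 5250 \left(- \frac{1}{14078}\right) = -4 - \frac{2625}{7039} = - \frac{30781}{7039} \approx -4.3729$)
$V = 1825$ ($V = \left(-18\right) \left(-100\right) + 25 = 1800 + 25 = 1825$)
$V + c = 1825 - \frac{30781}{7039} = \frac{12815394}{7039}$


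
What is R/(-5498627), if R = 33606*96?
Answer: -3226176/5498627 ≈ -0.58672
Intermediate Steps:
R = 3226176
R/(-5498627) = 3226176/(-5498627) = 3226176*(-1/5498627) = -3226176/5498627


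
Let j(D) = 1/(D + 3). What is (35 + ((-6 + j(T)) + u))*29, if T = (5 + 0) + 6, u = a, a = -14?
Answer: 6119/14 ≈ 437.07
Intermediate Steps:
u = -14
T = 11 (T = 5 + 6 = 11)
j(D) = 1/(3 + D)
(35 + ((-6 + j(T)) + u))*29 = (35 + ((-6 + 1/(3 + 11)) - 14))*29 = (35 + ((-6 + 1/14) - 14))*29 = (35 + (-83/14 - 14))*29 = (35 - 279/14)*29 = (211/14)*29 = 6119/14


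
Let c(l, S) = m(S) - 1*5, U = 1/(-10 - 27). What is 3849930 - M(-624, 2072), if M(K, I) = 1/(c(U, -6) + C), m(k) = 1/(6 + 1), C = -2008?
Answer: 54245513707/14090 ≈ 3.8499e+6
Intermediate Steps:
m(k) = ⅐ (m(k) = 1/7 = ⅐)
U = -1/37 (U = 1/(-37) = -1/37 ≈ -0.027027)
c(l, S) = -34/7 (c(l, S) = ⅐ - 1*5 = ⅐ - 5 = -34/7)
M(K, I) = -7/14090 (M(K, I) = 1/(-34/7 - 2008) = 1/(-14090/7) = -7/14090)
3849930 - M(-624, 2072) = 3849930 - 1*(-7/14090) = 3849930 + 7/14090 = 54245513707/14090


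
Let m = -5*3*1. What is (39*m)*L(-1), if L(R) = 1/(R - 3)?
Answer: 585/4 ≈ 146.25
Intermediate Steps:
m = -15 (m = -15*1 = -15)
L(R) = 1/(-3 + R)
(39*m)*L(-1) = (39*(-15))/(-3 - 1) = -585/(-4) = -585*(-1/4) = 585/4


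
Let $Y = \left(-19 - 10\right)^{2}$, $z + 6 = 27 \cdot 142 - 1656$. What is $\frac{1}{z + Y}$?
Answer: $\frac{1}{3013} \approx 0.00033189$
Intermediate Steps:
$z = 2172$ ($z = -6 + \left(27 \cdot 142 - 1656\right) = -6 + \left(3834 - 1656\right) = -6 + 2178 = 2172$)
$Y = 841$ ($Y = \left(-29\right)^{2} = 841$)
$\frac{1}{z + Y} = \frac{1}{2172 + 841} = \frac{1}{3013}$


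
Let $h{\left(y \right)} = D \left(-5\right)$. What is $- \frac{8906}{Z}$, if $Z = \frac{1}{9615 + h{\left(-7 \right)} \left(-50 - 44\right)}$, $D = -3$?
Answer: $-73073730$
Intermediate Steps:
$h{\left(y \right)} = 15$ ($h{\left(y \right)} = \left(-3\right) \left(-5\right) = 15$)
$Z = \frac{1}{8205}$ ($Z = \frac{1}{9615 + 15 \left(-50 - 44\right)} = \frac{1}{9615 + 15 \left(-94\right)} = \frac{1}{9615 - 1410} = \frac{1}{8205} \approx 0.00012188$)
$- \frac{8906}{Z} = - 8906 \frac{1}{\frac{1}{8205}} = \left(-8906\right) 8205 = -73073730$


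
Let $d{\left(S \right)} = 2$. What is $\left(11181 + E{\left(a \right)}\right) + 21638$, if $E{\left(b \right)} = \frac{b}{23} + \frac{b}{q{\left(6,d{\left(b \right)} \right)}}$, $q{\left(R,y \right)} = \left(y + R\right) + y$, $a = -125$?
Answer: $\frac{1508849}{46} \approx 32801.0$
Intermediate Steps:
$q{\left(R,y \right)} = R + 2 y$ ($q{\left(R,y \right)} = \left(R + y\right) + y = R + 2 y$)
$E{\left(b \right)} = \frac{33 b}{230}$ ($E{\left(b \right)} = \frac{b}{23} + \frac{b}{6 + 2 \cdot 2} = b \frac{1}{23} + \frac{b}{6 + 4} = \frac{b}{23} + \frac{b}{10} = \frac{33 b}{230}$)
$\left(11181 + E{\left(a \right)}\right) + 21638 = \left(11181 + \frac{33}{230} \left(-125\right)\right) + 21638 = \left(11181 - \frac{825}{46}\right) + 21638 = \frac{513501}{46} + 21638 = \frac{1508849}{46}$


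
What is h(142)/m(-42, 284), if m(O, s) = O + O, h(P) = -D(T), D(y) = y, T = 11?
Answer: 11/84 ≈ 0.13095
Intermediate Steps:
h(P) = -11 (h(P) = -1*11 = -11)
m(O, s) = 2*O
h(142)/m(-42, 284) = -11/(2*(-42)) = -11/(-84) = -11*(-1/84) = 11/84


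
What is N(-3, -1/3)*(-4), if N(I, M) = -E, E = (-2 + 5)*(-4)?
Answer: -48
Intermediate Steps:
E = -12 (E = 3*(-4) = -12)
N(I, M) = 12 (N(I, M) = -1*(-12) = 12)
N(-3, -1/3)*(-4) = 12*(-4) = -48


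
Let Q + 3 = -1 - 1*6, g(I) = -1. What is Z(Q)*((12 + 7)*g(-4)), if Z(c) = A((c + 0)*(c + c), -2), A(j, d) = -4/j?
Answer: 19/50 ≈ 0.38000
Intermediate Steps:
Q = -10 (Q = -3 + (-1 - 1*6) = -3 + (-1 - 6) = -3 - 7 = -10)
Z(c) = -2/c² (Z(c) = -4*1/((c + 0)*(c + c)) = -4*1/(2*c²) = -2/c²)
Z(Q)*((12 + 7)*g(-4)) = (-2/(-10)²)*((12 + 7)*(-1)) = (-2*1/100)*(19*(-1)) = -1/50*(-19) = 19/50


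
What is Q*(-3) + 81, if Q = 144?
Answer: -351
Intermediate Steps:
Q*(-3) + 81 = 144*(-3) + 81 = -432 + 81 = -351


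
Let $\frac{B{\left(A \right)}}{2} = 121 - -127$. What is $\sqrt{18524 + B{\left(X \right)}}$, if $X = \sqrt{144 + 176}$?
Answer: $2 \sqrt{4755} \approx 137.91$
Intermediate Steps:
$X = 8 \sqrt{5}$ ($X = \sqrt{320} = 8 \sqrt{5} \approx 17.889$)
$B{\left(A \right)} = 496$ ($B{\left(A \right)} = 2 \left(121 - -127\right) = 2 \left(121 + 127\right) = 2 \cdot 248 = 496$)
$\sqrt{18524 + B{\left(X \right)}} = \sqrt{18524 + 496} = \sqrt{19020} = 2 \sqrt{4755}$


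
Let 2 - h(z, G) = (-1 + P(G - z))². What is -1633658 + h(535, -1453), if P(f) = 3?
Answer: -1633660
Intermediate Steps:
h(z, G) = -2 (h(z, G) = 2 - (-1 + 3)² = 2 - 1*2² = 2 - 1*4 = 2 - 4 = -2)
-1633658 + h(535, -1453) = -1633658 - 2 = -1633660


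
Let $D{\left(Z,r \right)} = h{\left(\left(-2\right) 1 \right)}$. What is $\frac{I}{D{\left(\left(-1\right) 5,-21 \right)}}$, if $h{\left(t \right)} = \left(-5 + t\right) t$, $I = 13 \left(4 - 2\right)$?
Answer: $\frac{13}{7} \approx 1.8571$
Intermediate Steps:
$I = 26$ ($I = 13 \cdot 2 = 26$)
$h{\left(t \right)} = t \left(-5 + t\right)$
$D{\left(Z,r \right)} = 14$ ($D{\left(Z,r \right)} = \left(-2\right) 1 \left(-5 - 2\right) = - 2 \left(-5 - 2\right) = \left(-2\right) \left(-7\right) = 14$)
$\frac{I}{D{\left(\left(-1\right) 5,-21 \right)}} = \frac{26}{14} = 26 \cdot \frac{1}{14} = \frac{13}{7}$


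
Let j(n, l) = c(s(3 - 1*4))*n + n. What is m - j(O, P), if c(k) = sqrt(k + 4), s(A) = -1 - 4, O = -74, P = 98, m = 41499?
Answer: 41573 + 74*I ≈ 41573.0 + 74.0*I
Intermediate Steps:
s(A) = -5
c(k) = sqrt(4 + k)
j(n, l) = n + I*n (j(n, l) = sqrt(4 - 5)*n + n = sqrt(-1)*n + n = I*n + n = n + I*n)
m - j(O, P) = 41499 - (-74)*(1 + I) = 41499 - (-74 - 74*I) = 41499 + (74 + 74*I) = 41573 + 74*I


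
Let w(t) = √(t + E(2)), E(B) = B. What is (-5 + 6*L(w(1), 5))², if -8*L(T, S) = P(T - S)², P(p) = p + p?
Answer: 10621 - 5340*√3 ≈ 1371.8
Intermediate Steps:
P(p) = 2*p
w(t) = √(2 + t) (w(t) = √(t + 2) = √(2 + t))
L(T, S) = -(-2*S + 2*T)²/8 (L(T, S) = -4*(T - S)²/8 = -(-2*S + 2*T)²/8)
(-5 + 6*L(w(1), 5))² = (-5 + 6*(-(5 - √(2 + 1))²/2))² = (-5 + 6*(-(5 - √3)²/2))² = (-5 - 3*(5 - √3)²)²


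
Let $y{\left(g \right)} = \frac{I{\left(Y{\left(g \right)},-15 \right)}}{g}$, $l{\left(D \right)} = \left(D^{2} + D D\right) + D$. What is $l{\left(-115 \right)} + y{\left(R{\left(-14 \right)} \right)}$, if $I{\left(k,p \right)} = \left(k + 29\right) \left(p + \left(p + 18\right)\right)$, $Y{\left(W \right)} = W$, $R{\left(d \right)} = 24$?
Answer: $\frac{52617}{2} \approx 26309.0$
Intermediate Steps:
$I{\left(k,p \right)} = \left(18 + 2 p\right) \left(29 + k\right)$ ($I{\left(k,p \right)} = \left(29 + k\right) \left(p + \left(18 + p\right)\right) = \left(29 + k\right) \left(18 + 2 p\right) = \left(18 + 2 p\right) \left(29 + k\right)$)
$l{\left(D \right)} = D + 2 D^{2}$ ($l{\left(D \right)} = \left(D^{2} + D^{2}\right) + D = 2 D^{2} + D = D + 2 D^{2}$)
$y{\left(g \right)} = \frac{-348 - 12 g}{g}$ ($y{\left(g \right)} = \frac{522 + 18 g + 58 \left(-15\right) + 2 g \left(-15\right)}{g} = \frac{522 + 18 g - 870 - 30 g}{g} = \frac{-348 - 12 g}{g}$)
$l{\left(-115 \right)} + y{\left(R{\left(-14 \right)} \right)} = - 115 \left(1 + 2 \left(-115\right)\right) - \left(12 + \frac{348}{24}\right) = - 115 \left(1 - 230\right) - \frac{53}{2} = \left(-115\right) \left(-229\right) - \frac{53}{2} = 26335 - \frac{53}{2} = \frac{52617}{2}$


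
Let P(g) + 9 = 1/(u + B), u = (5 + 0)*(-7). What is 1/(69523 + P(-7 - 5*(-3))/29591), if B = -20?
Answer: 1627505/113149029619 ≈ 1.4384e-5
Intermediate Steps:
u = -35 (u = 5*(-7) = -35)
P(g) = -496/55 (P(g) = -9 + 1/(-35 - 20) = -9 + 1/(-55) = -9 - 1/55 = -496/55)
1/(69523 + P(-7 - 5*(-3))/29591) = 1/(69523 - 496/55/29591) = 1/(69523 - 496/55*1/29591) = 1/(69523 - 496/1627505) = 1/(113149029619/1627505) = 1627505/113149029619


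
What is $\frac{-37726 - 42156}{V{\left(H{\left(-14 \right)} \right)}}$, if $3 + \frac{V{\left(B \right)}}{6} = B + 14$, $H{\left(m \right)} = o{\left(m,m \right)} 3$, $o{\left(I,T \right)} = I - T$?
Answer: $- \frac{3631}{3} \approx -1210.3$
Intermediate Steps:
$H{\left(m \right)} = 0$ ($H{\left(m \right)} = \left(m - m\right) 3 = 0 \cdot 3 = 0$)
$V{\left(B \right)} = 66 + 6 B$ ($V{\left(B \right)} = -18 + 6 \left(B + 14\right) = -18 + 6 \left(14 + B\right) = -18 + \left(84 + 6 B\right) = 66 + 6 B$)
$\frac{-37726 - 42156}{V{\left(H{\left(-14 \right)} \right)}} = \frac{-37726 - 42156}{66 + 6 \cdot 0} = - \frac{79882}{66 + 0} = - \frac{79882}{66} = \left(-79882\right) \frac{1}{66} = - \frac{3631}{3}$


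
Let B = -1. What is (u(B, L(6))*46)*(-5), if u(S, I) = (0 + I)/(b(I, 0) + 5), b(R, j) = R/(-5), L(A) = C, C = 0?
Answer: 0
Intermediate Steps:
L(A) = 0
b(R, j) = -R/5 (b(R, j) = R*(-1/5) = -R/5)
u(S, I) = I/(5 - I/5) (u(S, I) = (0 + I)/(-I/5 + 5) = I/(5 - I/5))
(u(B, L(6))*46)*(-5) = (-5*0/(-25 + 0)*46)*(-5) = (-5*0/(-25)*46)*(-5) = (-5*0*(-1/25)*46)*(-5) = (0*46)*(-5) = 0*(-5) = 0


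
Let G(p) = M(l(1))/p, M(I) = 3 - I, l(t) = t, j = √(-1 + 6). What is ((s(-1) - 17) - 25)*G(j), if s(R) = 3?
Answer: -78*√5/5 ≈ -34.883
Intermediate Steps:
j = √5 ≈ 2.2361
G(p) = 2/p (G(p) = (3 - 1*1)/p = (3 - 1)/p = 2/p)
((s(-1) - 17) - 25)*G(j) = ((3 - 17) - 25)*(2/(√5)) = (-14 - 25)*(2*(√5/5)) = -78*√5/5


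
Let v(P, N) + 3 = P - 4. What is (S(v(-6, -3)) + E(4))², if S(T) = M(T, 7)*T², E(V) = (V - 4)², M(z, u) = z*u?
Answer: 236513641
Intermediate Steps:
M(z, u) = u*z
v(P, N) = -7 + P (v(P, N) = -3 + (P - 4) = -3 + (-4 + P) = -7 + P)
E(V) = (-4 + V)²
S(T) = 7*T³ (S(T) = (7*T)*T² = 7*T³)
(S(v(-6, -3)) + E(4))² = (7*(-7 - 6)³ + (-4 + 4)²)² = (7*(-13)³ + 0²)² = (7*(-2197) + 0)² = (-15379 + 0)² = (-15379)² = 236513641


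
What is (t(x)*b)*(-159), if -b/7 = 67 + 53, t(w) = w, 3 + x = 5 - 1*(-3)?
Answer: 667800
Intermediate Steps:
x = 5 (x = -3 + (5 - 1*(-3)) = -3 + (5 + 3) = -3 + 8 = 5)
b = -840 (b = -7*(67 + 53) = -7*120 = -840)
(t(x)*b)*(-159) = (5*(-840))*(-159) = -4200*(-159) = 667800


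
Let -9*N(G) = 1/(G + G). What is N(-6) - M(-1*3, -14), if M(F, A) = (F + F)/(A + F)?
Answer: -631/1836 ≈ -0.34368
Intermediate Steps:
M(F, A) = 2*F/(A + F) (M(F, A) = (2*F)/(A + F) = 2*F/(A + F))
N(G) = -1/(18*G) (N(G) = -1/(9*(G + G)) = -1/(2*G)/9 = -1/(18*G))
N(-6) - M(-1*3, -14) = -1/18/(-6) - 2*(-1*3)/(-14 - 1*3) = -1/18*(-1/6) - 2*(-3)/(-14 - 3) = 1/108 - 2*(-3)/(-17) = 1/108 - 2*(-3)*(-1)/17 = 1/108 - 1*6/17 = 1/108 - 6/17 = -631/1836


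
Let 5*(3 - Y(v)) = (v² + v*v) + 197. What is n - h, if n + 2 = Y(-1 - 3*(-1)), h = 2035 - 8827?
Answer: 6752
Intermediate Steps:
h = -6792
Y(v) = -182/5 - 2*v²/5 (Y(v) = 3 - ((v² + v*v) + 197)/5 = 3 - ((v² + v²) + 197)/5 = 3 - (2*v² + 197)/5 = 3 - (197 + 2*v²)/5 = 3 + (-197/5 - 2*v²/5) = -182/5 - 2*v²/5)
n = -40 (n = -2 + (-182/5 - 2*(-1 - 3*(-1))²/5) = -2 + (-182/5 - 2*(-1 + 3)²/5) = -2 + (-182/5 - ⅖*2²) = -2 + (-182/5 - ⅖*4) = -2 + (-182/5 - 8/5) = -2 - 38 = -40)
n - h = -40 - 1*(-6792) = -40 + 6792 = 6752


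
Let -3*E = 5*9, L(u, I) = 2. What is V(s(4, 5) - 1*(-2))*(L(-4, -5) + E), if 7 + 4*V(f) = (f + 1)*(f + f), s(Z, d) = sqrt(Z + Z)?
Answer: -273/4 - 65*sqrt(2) ≈ -160.17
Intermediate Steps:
s(Z, d) = sqrt(2)*sqrt(Z) (s(Z, d) = sqrt(2*Z) = sqrt(2)*sqrt(Z))
V(f) = -7/4 + f*(1 + f)/2 (V(f) = -7/4 + ((f + 1)*(f + f))/4 = -7/4 + ((1 + f)*(2*f))/4 = -7/4 + (2*f*(1 + f))/4 = -7/4 + f*(1 + f)/2)
E = -15 (E = -5*9/3 = -1/3*45 = -15)
V(s(4, 5) - 1*(-2))*(L(-4, -5) + E) = (-7/4 + (sqrt(2)*sqrt(4) - 1*(-2))/2 + (sqrt(2)*sqrt(4) - 1*(-2))**2/2)*(2 - 15) = (-7/4 + (sqrt(2)*2 + 2)/2 + (sqrt(2)*2 + 2)**2/2)*(-13) = (-7/4 + (2*sqrt(2) + 2)/2 + (2*sqrt(2) + 2)**2/2)*(-13) = (-7/4 + (2 + 2*sqrt(2))/2 + (2 + 2*sqrt(2))**2/2)*(-13) = (-7/4 + (1 + sqrt(2)) + (2 + 2*sqrt(2))**2/2)*(-13) = (-3/4 + sqrt(2) + (2 + 2*sqrt(2))**2/2)*(-13) = 39/4 - 13*sqrt(2) - 13*(2 + 2*sqrt(2))**2/2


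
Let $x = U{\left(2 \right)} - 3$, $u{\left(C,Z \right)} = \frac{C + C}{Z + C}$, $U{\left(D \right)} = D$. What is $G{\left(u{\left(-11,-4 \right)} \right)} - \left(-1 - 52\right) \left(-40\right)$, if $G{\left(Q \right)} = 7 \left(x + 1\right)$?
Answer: $-2120$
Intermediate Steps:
$u{\left(C,Z \right)} = \frac{2 C}{C + Z}$
$x = -1$ ($x = 2 - 3 = -1$)
$G{\left(Q \right)} = 0$ ($G{\left(Q \right)} = 7 \left(-1 + 1\right) = 7 \cdot 0 = 0$)
$G{\left(u{\left(-11,-4 \right)} \right)} - \left(-1 - 52\right) \left(-40\right) = 0 - \left(-1 - 52\right) \left(-40\right) = 0 - \left(-53\right) \left(-40\right) = 0 - 2120 = -2120$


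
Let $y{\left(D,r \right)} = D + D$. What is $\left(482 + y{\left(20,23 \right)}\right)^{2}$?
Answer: $272484$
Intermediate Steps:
$y{\left(D,r \right)} = 2 D$
$\left(482 + y{\left(20,23 \right)}\right)^{2} = \left(482 + 2 \cdot 20\right)^{2} = \left(482 + 40\right)^{2} = 522^{2} = 272484$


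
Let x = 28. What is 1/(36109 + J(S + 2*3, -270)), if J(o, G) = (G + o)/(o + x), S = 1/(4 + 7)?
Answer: 375/13537972 ≈ 2.7700e-5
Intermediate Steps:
S = 1/11 ≈ 0.090909
J(o, G) = (G + o)/(28 + o) (J(o, G) = (G + o)/(o + 28) = (G + o)/(28 + o))
1/(36109 + J(S + 2*3, -270)) = 1/(36109 + (-270 + (1/11 + 2*3))/(28 + (1/11 + 2*3))) = 1/(36109 + (-270 + (1/11 + 6))/(28 + (1/11 + 6))) = 1/(36109 + (-270 + 67/11)/(28 + 67/11)) = 1/(36109 - 2903/11/(375/11)) = 1/(36109 + (11/375)*(-2903/11)) = 1/(36109 - 2903/375) = 1/(13537972/375) = 375/13537972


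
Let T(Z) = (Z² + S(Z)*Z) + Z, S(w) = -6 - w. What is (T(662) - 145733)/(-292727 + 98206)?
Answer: 149043/194521 ≈ 0.76620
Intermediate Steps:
T(Z) = Z + Z² + Z*(-6 - Z) (T(Z) = (Z² + (-6 - Z)*Z) + Z = (Z² + Z*(-6 - Z)) + Z = Z + Z² + Z*(-6 - Z))
(T(662) - 145733)/(-292727 + 98206) = (-5*662 - 145733)/(-292727 + 98206) = (-3310 - 145733)/(-194521) = -149043*(-1/194521) = 149043/194521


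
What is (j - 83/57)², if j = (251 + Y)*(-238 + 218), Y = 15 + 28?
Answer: 112387869049/3249 ≈ 3.4592e+7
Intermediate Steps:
Y = 43
j = -5880 (j = (251 + 43)*(-238 + 218) = 294*(-20) = -5880)
(j - 83/57)² = (-5880 - 83/57)² = (-335243/57)² = 112387869049/3249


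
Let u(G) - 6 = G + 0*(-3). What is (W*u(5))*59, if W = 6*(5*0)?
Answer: 0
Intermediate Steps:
W = 0 (W = 6*0 = 0)
u(G) = 6 + G (u(G) = 6 + (G + 0*(-3)) = 6 + (G + 0) = 6 + G)
(W*u(5))*59 = (0*(6 + 5))*59 = (0*11)*59 = 0*59 = 0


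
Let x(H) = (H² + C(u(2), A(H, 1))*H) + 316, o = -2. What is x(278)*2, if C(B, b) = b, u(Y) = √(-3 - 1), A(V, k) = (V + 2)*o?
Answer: -156160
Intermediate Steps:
A(V, k) = -4 - 2*V (A(V, k) = (V + 2)*(-2) = (2 + V)*(-2) = -4 - 2*V)
u(Y) = 2*I (u(Y) = √(-4) = 2*I)
x(H) = 316 + H² + H*(-4 - 2*H) (x(H) = (H² + (-4 - 2*H)*H) + 316 = (H² + H*(-4 - 2*H)) + 316 = 316 + H² + H*(-4 - 2*H))
x(278)*2 = (316 - 1*278² - 4*278)*2 = (316 - 1*77284 - 1112)*2 = (316 - 77284 - 1112)*2 = -78080*2 = -156160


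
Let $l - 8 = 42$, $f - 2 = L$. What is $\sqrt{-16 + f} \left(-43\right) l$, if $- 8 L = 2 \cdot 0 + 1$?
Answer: $- \frac{1075 i \sqrt{226}}{2} \approx - 8080.4 i$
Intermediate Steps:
$L = - \frac{1}{8}$ ($L = - \frac{2 \cdot 0 + 1}{8} = - \frac{0 + 1}{8} = \left(- \frac{1}{8}\right) 1 = - \frac{1}{8} \approx -0.125$)
$f = \frac{15}{8}$ ($f = 2 - \frac{1}{8} = \frac{15}{8} \approx 1.875$)
$l = 50$ ($l = 8 + 42 = 50$)
$\sqrt{-16 + f} \left(-43\right) l = \sqrt{-16 + \frac{15}{8}} \left(-43\right) 50 = \sqrt{- \frac{113}{8}} \left(-43\right) 50 = \frac{i \sqrt{226}}{4} \left(-43\right) 50 = - \frac{43 i \sqrt{226}}{4} \cdot 50 = - \frac{1075 i \sqrt{226}}{2}$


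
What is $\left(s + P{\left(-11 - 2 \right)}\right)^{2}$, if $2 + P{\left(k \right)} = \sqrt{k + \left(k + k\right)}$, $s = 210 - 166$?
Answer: $\left(42 + i \sqrt{39}\right)^{2} \approx 1725.0 + 524.58 i$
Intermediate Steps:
$s = 44$ ($s = 210 - 166 = 44$)
$P{\left(k \right)} = -2 + \sqrt{3} \sqrt{k}$ ($P{\left(k \right)} = -2 + \sqrt{k + \left(k + k\right)} = -2 + \sqrt{k + 2 k} = -2 + \sqrt{3 k} = -2 + \sqrt{3} \sqrt{k}$)
$\left(s + P{\left(-11 - 2 \right)}\right)^{2} = \left(44 - \left(2 - \sqrt{3} \sqrt{-11 - 2}\right)\right)^{2} = \left(44 - \left(2 - \sqrt{3} \sqrt{-13}\right)\right)^{2} = \left(44 - \left(2 - \sqrt{3} i \sqrt{13}\right)\right)^{2} = \left(44 - \left(2 - i \sqrt{39}\right)\right)^{2} = \left(42 + i \sqrt{39}\right)^{2}$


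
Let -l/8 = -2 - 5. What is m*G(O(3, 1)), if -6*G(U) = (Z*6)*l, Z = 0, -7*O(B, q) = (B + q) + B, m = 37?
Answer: 0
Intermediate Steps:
O(B, q) = -2*B/7 - q/7 (O(B, q) = -((B + q) + B)/7 = -(q + 2*B)/7 = -2*B/7 - q/7)
l = 56 (l = -8*(-2 - 5) = -8*(-7) = 56)
G(U) = 0 (G(U) = -0*6*56/6 = -0*56 = -⅙*0 = 0)
m*G(O(3, 1)) = 37*0 = 0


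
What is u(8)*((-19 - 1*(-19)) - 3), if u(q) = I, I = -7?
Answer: 21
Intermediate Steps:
u(q) = -7
u(8)*((-19 - 1*(-19)) - 3) = -7*((-19 - 1*(-19)) - 3) = -7*((-19 + 19) - 3) = -7*(0 - 3) = -7*(-3) = 21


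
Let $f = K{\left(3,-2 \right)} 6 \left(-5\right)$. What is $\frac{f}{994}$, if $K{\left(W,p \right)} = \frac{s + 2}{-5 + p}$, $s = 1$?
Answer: $\frac{45}{3479} \approx 0.012935$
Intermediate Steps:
$K{\left(W,p \right)} = \frac{3}{-5 + p}$ ($K{\left(W,p \right)} = \frac{1 + 2}{-5 + p} = \frac{3}{-5 + p}$)
$f = \frac{90}{7}$ ($f = \frac{3}{-5 - 2} \cdot 6 \left(-5\right) = \frac{3}{-7} \cdot 6 \left(-5\right) = 3 \left(- \frac{1}{7}\right) 6 \left(-5\right) = \left(- \frac{3}{7}\right) 6 \left(-5\right) = \left(- \frac{18}{7}\right) \left(-5\right) = \frac{90}{7} \approx 12.857$)
$\frac{f}{994} = \frac{90}{7 \cdot 994} = \frac{90}{7} \cdot \frac{1}{994} = \frac{45}{3479}$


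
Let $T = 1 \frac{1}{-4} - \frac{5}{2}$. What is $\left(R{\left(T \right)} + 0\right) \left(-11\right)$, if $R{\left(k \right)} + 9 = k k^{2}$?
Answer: $\frac{20977}{64} \approx 327.77$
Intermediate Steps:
$T = - \frac{11}{4}$ ($T = 1 \left(- \frac{1}{4}\right) - \frac{5}{2} = - \frac{1}{4} - \frac{5}{2} = - \frac{11}{4} \approx -2.75$)
$R{\left(k \right)} = -9 + k^{3}$ ($R{\left(k \right)} = -9 + k k^{2} = -9 + k^{3}$)
$\left(R{\left(T \right)} + 0\right) \left(-11\right) = \left(\left(-9 + \left(- \frac{11}{4}\right)^{3}\right) + 0\right) \left(-11\right) = \left(\left(-9 - \frac{1331}{64}\right) + 0\right) \left(-11\right) = \left(- \frac{1907}{64} + 0\right) \left(-11\right) = \left(- \frac{1907}{64}\right) \left(-11\right) = \frac{20977}{64}$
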